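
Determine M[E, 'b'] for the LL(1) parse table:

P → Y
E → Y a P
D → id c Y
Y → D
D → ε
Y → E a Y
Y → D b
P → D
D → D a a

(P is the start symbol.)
To find M[E, 'b'], we find productions for E where 'b' is in the predict set (PREDICT(N → α) = (FIRST(α) \ {ε}) ∪ (FOLLOW(N) if α ⇒* ε)).

Relevant sets:
  FIRST(Y) = { 'a', 'b', 'id', ε }

E → Y a P: PREDICT = { 'a', 'b', 'id' }
  'b' is in predict set, so this production goes in M[E, 'b']

M[E, 'b'] = E → Y a P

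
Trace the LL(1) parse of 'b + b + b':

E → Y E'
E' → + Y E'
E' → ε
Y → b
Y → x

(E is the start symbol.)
LL(1) parsing maintains a stack (initially the start symbol over $) and the input. At each step: if the stack top is a terminal, match it against the current input token; if it is a non-terminal N, replace it with the RHS of M[N, lookahead] (the unique production whose predict set contains the lookahead).

Stack is shown with the top on the left.

Stack     Input        Action
-----------------------------
E $       b + b + b $  output E → Y E'
Y E' $    b + b + b $  output Y → b
b E' $    b + b + b $  match 'b'
E' $      + b + b $    output E' → + Y E'
+ Y E' $  + b + b $    match '+'
Y E' $    b + b $      output Y → b
b E' $    b + b $      match 'b'
E' $      + b $        output E' → + Y E'
+ Y E' $  + b $        match '+'
Y E' $    b $          output Y → b
b E' $    b $          match 'b'
E' $      $            output E' → ε
$         $            accept

The string is accepted.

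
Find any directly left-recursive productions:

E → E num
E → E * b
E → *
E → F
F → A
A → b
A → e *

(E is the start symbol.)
Direct left recursion occurs when N → N α for some non-terminal N (the right-hand side begins with the left-hand side itself).

E → E num: LEFT RECURSIVE (starts with E)
E → E * b: LEFT RECURSIVE (starts with E)
E → *: starts with '*'
E → F: starts with F
F → A: starts with A
A → b: starts with b
A → e *: starts with e

The grammar has direct left recursion on: E.

Answer: Yes, E is left-recursive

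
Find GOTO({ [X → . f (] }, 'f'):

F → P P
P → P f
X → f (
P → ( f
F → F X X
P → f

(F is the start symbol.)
{ [X → f . (] }

GOTO(I, 'f') = CLOSURE({ [A → αX.β] : [A → α.Xβ] ∈ I, X = 'f' })

Items with dot before 'f', with the dot advanced:
  [X → . f (] → [X → f . (]
Closure adds nothing (no advanced item has the dot before a non-terminal).

GOTO = { [X → f . (] }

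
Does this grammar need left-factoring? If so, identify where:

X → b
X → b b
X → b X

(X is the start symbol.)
Left-factoring is needed when two productions for the same non-terminal
share a common prefix on the right-hand side.

Productions for X:
  X → b
  X → b b
  X → b X

Found common prefix 'b' in productions for X

Answer: Yes, X has productions with common prefix 'b'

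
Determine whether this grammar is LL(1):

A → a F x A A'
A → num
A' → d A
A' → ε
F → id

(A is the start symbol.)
No. Predict set conflict for A': { 'd' }

A grammar is LL(1) if for each non-terminal N with multiple productions, the predict sets of those productions are pairwise disjoint, where PREDICT(N → α) = (FIRST(α) \ {ε}) ∪ (FOLLOW(N) if α ⇒* ε).

Relevant sets:
  FOLLOW(A') = { $, 'd' }

For A:
  PREDICT(A → a F x A A') = { 'a' }
  PREDICT(A → num) = { 'num' }
For A':
  PREDICT(A' → d A) = { 'd' }
  PREDICT(A' → ε) = { $, 'd' }
F has a single production, so nothing to check there.

Conflict found: Predict set conflict for A': { 'd' }
The grammar is NOT LL(1).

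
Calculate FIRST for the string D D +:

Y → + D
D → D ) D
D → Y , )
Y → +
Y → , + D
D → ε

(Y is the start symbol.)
{ ')', '+', ',' }

FIRST sets of the non-terminals involved (from the grammar, by fixed-point iteration):
  FIRST(D) = { ')', '+', ',', ε }

To compute FIRST(D D +), process the symbols left to right:
Symbol D is a non-terminal. Add FIRST(D) \ {ε} = { ')', '+', ',' }
D is nullable (ε ∈ FIRST(D)), continue to the next symbol.
Symbol D is a non-terminal. Add FIRST(D) \ {ε} = { ')', '+', ',' }
D is nullable (ε ∈ FIRST(D)), continue to the next symbol.
Symbol + is a terminal. Add '+' and stop.
FIRST(D D +) = { ')', '+', ',' }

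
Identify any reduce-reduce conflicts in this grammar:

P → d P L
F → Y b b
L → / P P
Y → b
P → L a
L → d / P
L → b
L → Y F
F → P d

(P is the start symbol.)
Yes — I5: [L → b .] vs [Y → b .]; I18: [L → b .] vs [Y → b .]

A reduce-reduce conflict occurs when an LR(0) state has two complete items [A → α .] and [B → β .] — both call for a reduction, and with no lookahead the parser cannot choose between them.

Augment with P' → P and build the canonical LR(0) collection (I0 = CLOSURE({[P' → . P]}), then GOTO on every symbol after a dot until no new states appear). It has 23 states:
  I0: { [L → . / P P], [L → . Y F], [L → . b], [L → . d / P], [P → . L a], [P → . d P L], [P' → . P], [Y → . b] }  — shift
  I1: { [L → . / P P], [L → . Y F], [L → . b], [L → . d / P], [L → / . P P], [P → . L a], [P → . d P L], [Y → . b] }  — shift
  I2: { [P → L . a] }  — shift
  I3: { [P' → P .] }  — accept
  I4: { [F → . P d], [F → . Y b b], [L → . / P P], [L → . Y F], [L → . b], [L → . d / P], [L → Y . F], [P → . L a], [P → . d P L], [Y → . b] }  — shift
  I5: { [L → b .], [Y → b .] }  — 2 reduces
  I6: { [L → . / P P], [L → . Y F], [L → . b], [L → . d / P], [L → d . / P], [P → . L a], [P → . d P L], [P → d . P L], [Y → . b] }  — shift
  I7: { [L → . / P P], [L → . Y F], [L → . b], [L → . d / P], [L → / . P P], [L → d / . P], [P → . L a], [P → . d P L], [Y → . b] }  — shift
  I8: { [L → . / P P], [L → . Y F], [L → . b], [L → . d / P], [P → d P . L], [Y → . b] }  — shift
  I9: { [P → d P L .] }  — reduce
  I10: { [L → d . / P] }  — shift
  I11: { [L → . / P P], [L → . Y F], [L → . b], [L → . d / P], [L → d / . P], [P → . L a], [P → . d P L], [Y → . b] }  — shift
  I12: { [L → d / P .] }  — reduce
  I13: { [L → . / P P], [L → . Y F], [L → . b], [L → . d / P], [L → / P . P], [L → d / P .], [P → . L a], [P → . d P L], [Y → . b] }  — shift, reduce
  I14: { [L → / P P .] }  — reduce
  I15: { [L → Y F .] }  — reduce
  I16: { [F → P . d] }  — shift
  I17: { [F → . P d], [F → . Y b b], [F → Y . b b], [L → . / P P], [L → . Y F], [L → . b], [L → . d / P], [L → Y . F], [P → . L a], [P → . d P L], [Y → . b] }  — shift
  I18: { [F → Y b . b], [L → b .], [Y → b .] }  — shift, 2 reduces
  I19: { [F → Y b b .] }  — reduce
  I20: { [F → P d .] }  — reduce
  I21: { [P → L a .] }  — reduce
  I22: { [L → . / P P], [L → . Y F], [L → . b], [L → . d / P], [L → / P . P], [P → . L a], [P → . d P L], [Y → . b] }  — shift

I5 contains complete items [L → b .], [Y → b .] — reduce-reduce conflict.
I18 contains complete items [L → b .], [Y → b .] — reduce-reduce conflict.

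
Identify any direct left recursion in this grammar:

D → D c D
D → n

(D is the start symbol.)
Yes, D is left-recursive

Direct left recursion occurs when N → N α for some non-terminal N (the right-hand side begins with the left-hand side itself).

D → D c D: LEFT RECURSIVE (starts with D)
D → n: starts with n

The grammar has direct left recursion on: D.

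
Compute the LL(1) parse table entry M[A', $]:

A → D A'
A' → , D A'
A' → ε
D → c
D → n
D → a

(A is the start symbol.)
To find M[A', $], we find productions for A' where $ is in the predict set (PREDICT(N → α) = (FIRST(α) \ {ε}) ∪ (FOLLOW(N) if α ⇒* ε)).

Relevant sets:
  FOLLOW(A') = { $ }

A' → , D A': PREDICT = { ',' }
A' → ε: PREDICT = { $ }
  $ is in predict set, so this production goes in M[A', $]

M[A', $] = A' → ε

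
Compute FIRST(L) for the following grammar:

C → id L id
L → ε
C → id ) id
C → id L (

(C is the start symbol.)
From L → ε:
  - ε-production, so ε ∈ FIRST(L)

Collecting: FIRST(L) = { ε }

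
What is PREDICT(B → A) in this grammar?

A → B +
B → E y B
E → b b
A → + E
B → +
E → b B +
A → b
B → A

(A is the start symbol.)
{ '+', 'b' }

PREDICT(B → A) = (FIRST(RHS) \ {ε}) ∪ (FOLLOW(B) if ε ∈ FIRST(RHS), i.e. RHS ⇒* ε)
FIRST(A) = { '+', 'b' }
FIRST(A) = { '+', 'b' }
ε ∉ FIRST(A), so FOLLOW(B) is not added.
PREDICT(B → A) = { '+', 'b' }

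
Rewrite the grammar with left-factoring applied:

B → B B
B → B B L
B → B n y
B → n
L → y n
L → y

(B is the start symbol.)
B → B B'
B' → B B''
B'' → ε
B'' → L
B' → n y
B → n
L → y L'
L' → n
L' → ε

Left-factoring transforms A → αβ₁ | αβ₂ into A → αA' and A' → β₁ | β₂
(α is the longest common prefix among the alternatives). Repeat until
no nonterminal has two alternatives with a common prefix.

Round 1: B has alternatives sharing prefix 'B'. Introduce B': B → B B'
  Add: B' → B
  Add: B' → B L
  Add: B' → n y

Round 2: B' has alternatives sharing prefix 'B'. Introduce B'': B' → B B''
  Add: B'' → ε
  Add: B'' → L

Round 3: L has alternatives sharing prefix 'y'. Introduce L': L → y L'
  Add: L' → n
  Add: L' → ε

No remaining common prefixes — done.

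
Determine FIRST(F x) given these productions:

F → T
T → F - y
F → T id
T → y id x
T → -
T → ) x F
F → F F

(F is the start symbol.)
{ ')', '-', 'y' }

FIRST sets of the non-terminals involved (from the grammar, by fixed-point iteration):
  FIRST(F) = { ')', '-', 'y' }

To compute FIRST(F x), process the symbols left to right:
Symbol F is a non-terminal. Add FIRST(F) \ {ε} = { ')', '-', 'y' }
F is not nullable (ε ∉ FIRST(F)), so stop here.
FIRST(F x) = { ')', '-', 'y' }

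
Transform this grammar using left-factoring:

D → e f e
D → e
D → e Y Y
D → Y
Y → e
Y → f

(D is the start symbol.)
Left-factoring transforms A → αβ₁ | αβ₂ into A → αA' and A' → β₁ | β₂
(α is the longest common prefix among the alternatives). Repeat until
no nonterminal has two alternatives with a common prefix.

Round 1: D has alternatives sharing prefix 'e'. Introduce D': D → e D'
  Add: D' → f e
  Add: D' → ε
  Add: D' → Y Y

No remaining common prefixes — done.

Resulting grammar:
D → e D'
D' → f e
D' → ε
D' → Y Y
D → Y
Y → e
Y → f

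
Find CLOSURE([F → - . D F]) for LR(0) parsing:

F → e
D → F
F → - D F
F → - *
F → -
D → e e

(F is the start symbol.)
{ [D → . F], [D → . e e], [F → - . D F], [F → . - *], [F → . - D F], [F → . -], [F → . e] }

To compute CLOSURE, for each item [A → α.Bβ] where B is a non-terminal, add [B → .γ] for all productions B → γ; repeat for the newly added items until nothing changes.

Start with: [F → - . D F]
  [F → - . D F] has the dot before D: add [D → . F], [D → . e e]
  [D → . F] has the dot before F: add [F → . e], [F → . - D F], [F → . - *], [F → . -]
No further items can be added.

CLOSURE = { [D → . F], [D → . e e], [F → - . D F], [F → . - *], [F → . - D F], [F → . -], [F → . e] }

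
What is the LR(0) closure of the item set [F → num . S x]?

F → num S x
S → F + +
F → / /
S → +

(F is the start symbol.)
Start with: [F → num . S x]
  [F → num . S x] has the dot before S: add [S → . F + +], [S → . +]
  [S → . F + +] has the dot before F: add [F → . num S x], [F → . / /]
No further items can be added.

CLOSURE = { [F → . / /], [F → . num S x], [F → num . S x], [S → . +], [S → . F + +] }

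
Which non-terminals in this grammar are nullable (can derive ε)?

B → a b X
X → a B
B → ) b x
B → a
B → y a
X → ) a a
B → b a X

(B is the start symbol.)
A non-terminal is nullable if it can derive ε (the empty string): either it has an ε-production, or it has a production whose right-hand side consists entirely of nullable non-terminals.

There are no ε-productions, so no non-terminal can derive ε.
No non-terminals are nullable.

Answer: None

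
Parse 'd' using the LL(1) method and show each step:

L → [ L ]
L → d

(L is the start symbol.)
LL(1) parsing maintains a stack (initially the start symbol over $) and the input. At each step: if the stack top is a terminal, match it against the current input token; if it is a non-terminal N, replace it with the RHS of M[N, lookahead] (the unique production whose predict set contains the lookahead).

Stack is shown with the top on the left.

Stack  Input  Action
--------------------
L $    d $    output L → d
d $    d $    match 'd'
$      $      accept

The string is accepted.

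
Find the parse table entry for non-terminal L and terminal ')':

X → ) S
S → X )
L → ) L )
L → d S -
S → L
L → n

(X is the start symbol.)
L → ) L )

To find M[L, ')'], we find productions for L where ')' is in the predict set (PREDICT(N → α) = (FIRST(α) \ {ε}) ∪ (FOLLOW(N) if α ⇒* ε)).

L → ) L ): PREDICT = { ')' }
  ')' is in predict set, so this production goes in M[L, ')']
L → d S -: PREDICT = { 'd' }
L → n: PREDICT = { 'n' }

M[L, ')'] = L → ) L )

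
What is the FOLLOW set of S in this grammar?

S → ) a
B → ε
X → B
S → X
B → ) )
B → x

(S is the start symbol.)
{ $ }

To compute FOLLOW(S), find every occurrence of S on a right-hand side N → α S β: add FIRST(β) \ {ε}, and if β is empty or nullable also add FOLLOW(N). Iterate to a fixed point.

S is the start symbol, so $ ∈ FOLLOW(S).
S does not occur on any right-hand side.

Taking the union: FOLLOW(S) = { $ }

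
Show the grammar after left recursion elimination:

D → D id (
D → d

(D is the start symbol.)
D → d D'
D' → id ( D'
D' → ε

D is directly left-recursive. The standard transformation for
  A → A α₁ | ... | A α_m | β₁ | ... | β_n
is
  A  → β₁ A' | ... | β_n A'
  A' → α₁ A' | ... | α_m A' | ε

D → d becomes D → d D'
D → D id ( becomes D' → id ( D'
Add D' → ε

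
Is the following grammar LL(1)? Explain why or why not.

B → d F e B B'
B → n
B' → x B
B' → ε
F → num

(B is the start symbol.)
A grammar is LL(1) if for each non-terminal N with multiple productions, the predict sets of those productions are pairwise disjoint, where PREDICT(N → α) = (FIRST(α) \ {ε}) ∪ (FOLLOW(N) if α ⇒* ε).

Relevant sets:
  FOLLOW(B') = { $, 'x' }

For B:
  PREDICT(B → d F e B B') = { 'd' }
  PREDICT(B → n) = { 'n' }
For B':
  PREDICT(B' → x B) = { 'x' }
  PREDICT(B' → ε) = { $, 'x' }
F has a single production, so nothing to check there.

Conflict found: Predict set conflict for B': { 'x' }
The grammar is NOT LL(1).

Answer: No. Predict set conflict for B': { 'x' }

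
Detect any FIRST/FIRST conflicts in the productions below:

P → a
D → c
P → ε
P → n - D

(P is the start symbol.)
No FIRST/FIRST conflicts.

A FIRST/FIRST conflict occurs when two productions N → α and N → β for the same non-terminal have FIRST(α) ∩ FIRST(β) ≠ ∅ (with ε ∈ FIRST of a nullable right-hand side, so two nullable alternatives also conflict).

Productions for P:
  P → a: FIRST = { 'a' }
  P → ε: FIRST = { ε }
  P → n - D: FIRST = { 'n' }
D has only one production, so no FIRST/FIRST conflict is possible there.

All alternatives of each non-terminal have pairwise disjoint FIRST sets.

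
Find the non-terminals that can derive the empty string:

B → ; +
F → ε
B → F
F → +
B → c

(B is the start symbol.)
ε-productions: F → ε
So F is immediately nullable.
B → F: every symbol on the right is nullable, so B is nullable too.
Every non-terminal is now nullable.
Nullable = { 'B', 'F' }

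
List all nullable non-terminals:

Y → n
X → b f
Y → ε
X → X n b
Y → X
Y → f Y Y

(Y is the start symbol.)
{ 'Y' }

A non-terminal is nullable if it can derive ε (the empty string): either it has an ε-production, or it has a production whose right-hand side consists entirely of nullable non-terminals.

ε-productions: Y → ε
So Y is immediately nullable.
No further non-terminal can be added: every production for the remaining non-terminals contains a terminal or a non-nullable non-terminal.
Nullable = { 'Y' }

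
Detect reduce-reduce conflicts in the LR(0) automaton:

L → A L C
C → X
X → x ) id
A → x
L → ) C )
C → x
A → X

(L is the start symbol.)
No reduce-reduce conflicts

A reduce-reduce conflict occurs when an LR(0) state has two complete items [A → α .] and [B → β .] — both call for a reduction, and with no lookahead the parser cannot choose between them.

Augment with L' → L and build the canonical LR(0) collection (I0 = CLOSURE({[L' → . L]}), then GOTO on every symbol after a dot until no new states appear). It has 14 states:
  I0: { [A → . X], [A → . x], [L → . ) C )], [L → . A L C], [L' → . L], [X → . x ) id] }  — shift
  I1: { [C → . X], [C → . x], [L → ) . C )], [X → . x ) id] }  — shift
  I2: { [A → . X], [A → . x], [L → . ) C )], [L → . A L C], [L → A . L C], [X → . x ) id] }  — shift
  I3: { [L' → L .] }  — accept
  I4: { [A → X .] }  — reduce
  I5: { [A → x .], [X → x . ) id] }  — shift, reduce
  I6: { [X → x ) . id] }  — shift
  I7: { [X → x ) id .] }  — reduce
  I8: { [C → . X], [C → . x], [L → A L . C], [X → . x ) id] }  — shift
  I9: { [L → A L C .] }  — reduce
  I10: { [C → X .] }  — reduce
  I11: { [C → x .], [X → x . ) id] }  — shift, reduce
  I12: { [L → ) C . )] }  — shift
  I13: { [L → ) C ) .] }  — reduce

No state contains more than one complete item.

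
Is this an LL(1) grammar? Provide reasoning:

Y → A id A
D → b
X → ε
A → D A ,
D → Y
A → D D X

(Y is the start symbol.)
Relevant sets:
  FIRST(Y) = { 'b' }
  FIRST(D) = { 'b' }

For D:
  PREDICT(D → b) = { 'b' }
  PREDICT(D → Y) = { 'b' }
For A:
  PREDICT(A → D A ',') = { 'b' }
  PREDICT(A → D D X) = { 'b' }
Y, X have a single production, so nothing to check there.

Conflict found: Predict set conflict for D: { 'b' }
The grammar is NOT LL(1).

Answer: No. Predict set conflict for D: { 'b' }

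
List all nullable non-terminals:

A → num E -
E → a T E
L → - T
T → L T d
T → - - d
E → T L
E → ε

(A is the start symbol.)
{ 'E' }

A non-terminal is nullable if it can derive ε (the empty string): either it has an ε-production, or it has a production whose right-hand side consists entirely of nullable non-terminals.

ε-productions: E → ε
So E is immediately nullable.
No further non-terminal can be added: every production for the remaining non-terminals contains a terminal or a non-nullable non-terminal.
Nullable = { 'E' }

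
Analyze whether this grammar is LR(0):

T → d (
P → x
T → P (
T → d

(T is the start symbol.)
No. Shift-reduce conflict between [T → d .] and [T → d . (]

A grammar is LR(0) if no state in the canonical LR(0) collection has:
  - both a shift item (dot before a terminal) and a complete item (shift-reduce conflict), or
  - two or more complete items (reduce-reduce conflict; the accept item [T' → T .] counts as a complete item here).

Augment with T' → T and build the canonical LR(0) collection (I0 = CLOSURE({[T' → . T]}), then GOTO on every symbol after a dot until no new states appear). It has 7 states:
  I0: { [P → . x], [T → . P (], [T → . d (], [T → . d], [T' → . T] }  — shift
  I1: { [T → P . (] }  — shift
  I2: { [T' → T .] }  — accept
  I3: { [T → d . (], [T → d .] }  — shift, reduce
  I4: { [P → x .] }  — reduce
  I5: { [T → d ( .] }  — reduce
  I6: { [T → P ( .] }  — reduce

Conflict in state I3:
  Shift-reduce conflict between [T → d .] and [T → d . (]
So the grammar is NOT LR(0).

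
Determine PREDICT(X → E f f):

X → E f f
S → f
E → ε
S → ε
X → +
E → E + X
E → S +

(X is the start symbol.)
PREDICT(X → E f f) = (FIRST(RHS) \ {ε}) ∪ (FOLLOW(X) if ε ∈ FIRST(RHS), i.e. RHS ⇒* ε)
FIRST(E) = { '+', 'f', ε }
FIRST(E f f) = { '+', 'f' }
ε ∉ FIRST(E f f), so FOLLOW(X) is not added.
PREDICT(X → E f f) = { '+', 'f' }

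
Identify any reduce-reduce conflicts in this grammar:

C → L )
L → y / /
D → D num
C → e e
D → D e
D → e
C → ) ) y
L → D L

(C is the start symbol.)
Yes — I12: [D → D e .] vs [D → e .]

A reduce-reduce conflict occurs when an LR(0) state has two complete items [A → α .] and [B → β .] — both call for a reduction, and with no lookahead the parser cannot choose between them.

Augment with C' → C and build the canonical LR(0) collection (I0 = CLOSURE({[C' → . C]}), then GOTO on every symbol after a dot until no new states appear). It has 16 states:
  I0: { [C → . ) ) y], [C → . L )], [C → . e e], [C' → . C], [D → . D e], [D → . D num], [D → . e], [L → . D L], [L → . y / /] }  — shift
  I1: { [C → ) . ) y] }  — shift
  I2: { [C' → C .] }  — accept
  I3: { [D → . D e], [D → . D num], [D → . e], [D → D . e], [D → D . num], [L → . D L], [L → . y / /], [L → D . L] }  — shift
  I4: { [C → L . )] }  — shift
  I5: { [C → e . e], [D → e .] }  — shift, reduce
  I6: { [L → y . / /] }  — shift
  I7: { [L → y / . /] }  — shift
  I8: { [L → y / / .] }  — reduce
  I9: { [C → e e .] }  — reduce
  I10: { [C → L ) .] }  — reduce
  I11: { [L → D L .] }  — reduce
  I12: { [D → D e .], [D → e .] }  — 2 reduces
  I13: { [D → D num .] }  — reduce
  I14: { [C → ) ) . y] }  — shift
  I15: { [C → ) ) y .] }  — reduce

I12 contains complete items [D → D e .], [D → e .] — reduce-reduce conflict.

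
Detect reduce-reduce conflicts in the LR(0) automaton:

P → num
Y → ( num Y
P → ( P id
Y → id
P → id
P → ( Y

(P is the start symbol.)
Augment with P' → P and build the canonical LR(0) collection (I0 = CLOSURE({[P' → . P]}), then GOTO on every symbol after a dot until no new states appear). It has 15 states:
  I0: { [P → . ( P id], [P → . ( Y], [P → . id], [P → . num], [P' → . P] }  — shift
  I1: { [P → ( . P id], [P → ( . Y], [P → . ( P id], [P → . ( Y], [P → . id], [P → . num], [Y → . ( num Y], [Y → . id] }  — shift
  I2: { [P' → P .] }  — accept
  I3: { [P → id .] }  — reduce
  I4: { [P → num .] }  — reduce
  I5: { [P → ( . P id], [P → ( . Y], [P → . ( P id], [P → . ( Y], [P → . id], [P → . num], [Y → ( . num Y], [Y → . ( num Y], [Y → . id] }  — shift
  I6: { [P → ( P . id] }  — shift
  I7: { [P → ( Y .] }  — reduce
  I8: { [P → id .], [Y → id .] }  — 2 reduces
  I9: { [P → ( P id .] }  — reduce
  I10: { [P → num .], [Y → ( num . Y], [Y → . ( num Y], [Y → . id] }  — shift, reduce
  I11: { [Y → ( . num Y] }  — shift
  I12: { [Y → ( num Y .] }  — reduce
  I13: { [Y → id .] }  — reduce
  I14: { [Y → ( num . Y], [Y → . ( num Y], [Y → . id] }  — shift

I8 contains complete items [P → id .], [Y → id .] — reduce-reduce conflict.

Answer: Yes — I8: [P → id .] vs [Y → id .]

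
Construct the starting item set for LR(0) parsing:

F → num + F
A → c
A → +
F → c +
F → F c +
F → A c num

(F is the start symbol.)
First, augment the grammar with F' → F
I₀ = CLOSURE({ [F' → . F] }):
  [F' → . F] has the dot before F: add [F → . num + F], [F → . c +], [F → . F c +], [F → . A c num]
  [F → . A c num] has the dot before A: add [A → . c], [A → . +]
No further items can be added.

I₀ = { [A → . +], [A → . c], [F → . A c num], [F → . F c +], [F → . c +], [F → . num + F], [F' → . F] }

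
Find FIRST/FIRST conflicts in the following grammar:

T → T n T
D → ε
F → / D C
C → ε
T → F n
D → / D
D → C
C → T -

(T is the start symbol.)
A FIRST/FIRST conflict occurs when two productions N → α and N → β for the same non-terminal have FIRST(α) ∩ FIRST(β) ≠ ∅ (with ε ∈ FIRST of a nullable right-hand side, so two nullable alternatives also conflict).

FIRST sets of the non-terminals at (or reachable through a nullable prefix from) the front of some alternative:
  FIRST(T) = { '/' }
  FIRST(F) = { '/' }
  FIRST(C) = { '/', ε }

Productions for T:
  T → T n T: FIRST = { '/' }
  T → F n: FIRST = { '/' }
Productions for D:
  D → ε: FIRST = { ε }
  D → / D: FIRST = { '/' }
  D → C: FIRST = { '/', ε }
Productions for C:
  C → ε: FIRST = { ε }
  C → T -: FIRST = { '/' }
F has only one production, so no FIRST/FIRST conflict is possible there.

Conflict for T: T → T n T and T → F n
  Overlap: { '/' }
Conflict for D: D → ε and D → C
  Overlap: { ε }
Conflict for D: D → / D and D → C
  Overlap: { '/' }

Answer: Yes. T → T n T / T → F n on { '/' }; D → ε / D → C on { ε }; D → '/' D / D → C on { '/' }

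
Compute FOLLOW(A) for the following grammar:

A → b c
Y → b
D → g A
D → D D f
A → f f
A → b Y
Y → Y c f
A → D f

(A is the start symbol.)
{ $, 'f', 'g' }

To compute FOLLOW(A), find every occurrence of A on a right-hand side N → α A β: add FIRST(β) \ {ε}, and if β is empty or nullable also add FOLLOW(N). Iterate to a fixed point.

A is the start symbol, so $ ∈ FOLLOW(A).
In D → g A: A is at the end, add FOLLOW(D)

The FOLLOW sets referred to above (computed the same way, to a fixed point):
  FOLLOW(D) = { 'f', 'g' }

Taking the union: FOLLOW(A) = { $, 'f', 'g' }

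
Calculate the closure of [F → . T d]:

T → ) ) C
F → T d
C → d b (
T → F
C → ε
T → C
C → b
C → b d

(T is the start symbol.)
{ [C → . b d], [C → . b], [C → . d b (], [C → .], [F → . T d], [T → . ) ) C], [T → . C], [T → . F] }

Start with: [F → . T d]
  [F → . T d] has the dot before T: add [T → . ) ) C], [T → . F], [T → . C]
  [T → . F] has the dot before F: all F-items already present
  [T → . C] has the dot before C: add [C → . d b (], [C → .], [C → . b], [C → . b d]
No further items can be added.

CLOSURE = { [C → . b d], [C → . b], [C → . d b (], [C → .], [F → . T d], [T → . ) ) C], [T → . C], [T → . F] }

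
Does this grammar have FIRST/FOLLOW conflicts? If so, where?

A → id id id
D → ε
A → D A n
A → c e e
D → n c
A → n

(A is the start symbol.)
Yes. D → n c with FOLLOW(D) on { 'n' }

Nullable non-terminals: D.

D: nullable alternative(s) D → ε; FOLLOW(D) = { 'c', 'id', 'n' }
  D → ε: FIRST \ {ε} = { } — this is the only nullable alternative, skip
  D → n c: FIRST \ {ε} = { 'n' } — overlaps FOLLOW(D) on { 'n' }: CONFLICT

A has no nullable alternative, so no FIRST/FOLLOW check is needed there.

So the grammar has 1 FIRST/FOLLOW conflict (marked CONFLICT above).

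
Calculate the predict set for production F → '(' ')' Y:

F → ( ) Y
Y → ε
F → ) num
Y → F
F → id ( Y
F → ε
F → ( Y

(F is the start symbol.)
{ '(' }

PREDICT(F → '(' ')' Y) = (FIRST(RHS) \ {ε}) ∪ (FOLLOW(F) if ε ∈ FIRST(RHS), i.e. RHS ⇒* ε)
FIRST('(' ')' Y) = { '(' }
ε ∉ FIRST('(' ')' Y), so FOLLOW(F) is not added.
PREDICT(F → '(' ')' Y) = { '(' }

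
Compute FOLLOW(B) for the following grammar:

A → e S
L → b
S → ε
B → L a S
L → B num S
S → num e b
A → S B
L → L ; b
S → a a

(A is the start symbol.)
To compute FOLLOW(B), find every occurrence of B on a right-hand side N → α B β: add FIRST(β) \ {ε}, and if β is empty or nullable also add FOLLOW(N). Iterate to a fixed point.

In L → B num S: B is followed by num S, add FIRST(num S) \ {ε} = { 'num' }
In A → S B: B is at the end, add FOLLOW(A)

The FOLLOW sets referred to above (computed the same way, to a fixed point):
  FOLLOW(A) = { $ }

Taking the union: FOLLOW(B) = { $, 'num' }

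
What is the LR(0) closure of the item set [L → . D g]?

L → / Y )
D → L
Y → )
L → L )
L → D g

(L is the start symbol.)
Start with: [L → . D g]
  [L → . D g] has the dot before D: add [D → . L]
  [D → . L] has the dot before L: add [L → . / Y )], [L → . L )]
No further items can be added.

CLOSURE = { [D → . L], [L → . / Y )], [L → . D g], [L → . L )] }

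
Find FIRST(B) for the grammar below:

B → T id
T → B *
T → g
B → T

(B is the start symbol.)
FIRST sets of the other non-terminals involved (by the same procedure, iterated to a fixed point):
  FIRST(T) = { 'g' }

From B → T id:
  - T is a non-terminal: add FIRST(T) \ {ε} = { 'g' }
    T is not nullable, so stop
From B → T:
  - T is a non-terminal: add FIRST(T) \ {ε} = { 'g' }
    T is not nullable, so stop

Collecting: FIRST(B) = { 'g' }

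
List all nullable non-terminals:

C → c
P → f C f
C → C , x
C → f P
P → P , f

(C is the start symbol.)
None

A non-terminal is nullable if it can derive ε (the empty string): either it has an ε-production, or it has a production whose right-hand side consists entirely of nullable non-terminals.

There are no ε-productions, so no non-terminal can derive ε.
No non-terminals are nullable.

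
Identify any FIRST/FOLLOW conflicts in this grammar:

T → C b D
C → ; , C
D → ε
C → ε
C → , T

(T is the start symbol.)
A FIRST/FOLLOW conflict occurs when a non-terminal N has a nullable alternative N → β (β ⇒* ε) and another alternative N → α with FIRST(α) ∩ FOLLOW(N) ≠ ∅: on such a lookahead the parser cannot decide between expanding α and letting N vanish via β.

Nullable non-terminals: C, D.

C: nullable alternative(s) C → ε; FOLLOW(C) = { 'b' }
  C → ; , C: FIRST \ {ε} = { ';' } — disjoint from FOLLOW(C)
  C → ε: FIRST \ {ε} = { } — this is the only nullable alternative, skip
  C → , T: FIRST \ {ε} = { ',' } — disjoint from FOLLOW(C)
D has a nullable alternative but only one production, so nothing to check.

T has no nullable alternative, so no FIRST/FOLLOW check is needed there.

No FIRST/FOLLOW conflicts found.

Answer: No FIRST/FOLLOW conflicts.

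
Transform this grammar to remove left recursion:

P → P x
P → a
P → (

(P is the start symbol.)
P is directly left-recursive. The standard transformation for
  A → A α₁ | ... | A α_m | β₁ | ... | β_n
is
  A  → β₁ A' | ... | β_n A'
  A' → α₁ A' | ... | α_m A' | ε

P → a becomes P → a P'
P → ( becomes P → ( P'
P → P x becomes P' → x P'
Add P' → ε

Resulting grammar:
P → a P'
P → ( P'
P' → x P'
P' → ε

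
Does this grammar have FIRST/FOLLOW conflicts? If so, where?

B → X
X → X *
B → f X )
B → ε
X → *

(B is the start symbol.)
No FIRST/FOLLOW conflicts.

A FIRST/FOLLOW conflict occurs when a non-terminal N has a nullable alternative N → β (β ⇒* ε) and another alternative N → α with FIRST(α) ∩ FOLLOW(N) ≠ ∅: on such a lookahead the parser cannot decide between expanding α and letting N vanish via β.

Nullable non-terminals: B.
FIRST sets used below: FIRST(X) = { '*' }

B: nullable alternative(s) B → ε; FOLLOW(B) = { $ }
  B → X: FIRST \ {ε} = { '*' } — disjoint from FOLLOW(B)
  B → f X ): FIRST \ {ε} = { 'f' } — disjoint from FOLLOW(B)
  B → ε: FIRST \ {ε} = { } — this is the only nullable alternative, skip

X has no nullable alternative, so no FIRST/FOLLOW check is needed there.

No FIRST/FOLLOW conflicts found.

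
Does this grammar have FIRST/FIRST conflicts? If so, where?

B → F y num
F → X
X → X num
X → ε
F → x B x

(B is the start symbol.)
No FIRST/FIRST conflicts.

A FIRST/FIRST conflict occurs when two productions N → α and N → β for the same non-terminal have FIRST(α) ∩ FIRST(β) ≠ ∅ (with ε ∈ FIRST of a nullable right-hand side, so two nullable alternatives also conflict).

FIRST sets of the non-terminals at (or reachable through a nullable prefix from) the front of some alternative:
  FIRST(X) = { 'num', ε }

Productions for F:
  F → X: FIRST = { 'num', ε }
  F → x B x: FIRST = { 'x' }
Productions for X:
  X → X num: FIRST = { 'num' }
  X → ε: FIRST = { ε }
B has only one production, so no FIRST/FIRST conflict is possible there.

All alternatives of each non-terminal have pairwise disjoint FIRST sets.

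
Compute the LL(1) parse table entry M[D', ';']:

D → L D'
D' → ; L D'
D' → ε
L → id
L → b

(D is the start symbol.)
To find M[D', ';'], we find productions for D' where ';' is in the predict set (PREDICT(N → α) = (FIRST(α) \ {ε}) ∪ (FOLLOW(N) if α ⇒* ε)).

Relevant sets:
  FOLLOW(D') = { $ }

D' → ; L D': PREDICT = { ';' }
  ';' is in predict set, so this production goes in M[D', ';']
D' → ε: PREDICT = { $ }

M[D', ';'] = D' → ; L D'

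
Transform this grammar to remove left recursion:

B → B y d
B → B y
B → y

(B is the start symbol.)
B → y B'
B' → y d B'
B' → y B'
B' → ε

B is directly left-recursive. The standard transformation for
  A → A α₁ | ... | A α_m | β₁ | ... | β_n
is
  A  → β₁ A' | ... | β_n A'
  A' → α₁ A' | ... | α_m A' | ε

B → y becomes B → y B'
B → B y d becomes B' → y d B'
B → B y becomes B' → y B'
Add B' → ε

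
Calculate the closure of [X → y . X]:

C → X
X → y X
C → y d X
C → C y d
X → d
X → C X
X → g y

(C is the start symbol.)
Start with: [X → y . X]
  [X → y . X] has the dot before X: add [X → . y X], [X → . d], [X → . C X], [X → . g y]
  [X → . C X] has the dot before C: add [C → . X], [C → . y d X], [C → . C y d]
No further items can be added.

CLOSURE = { [C → . C y d], [C → . X], [C → . y d X], [X → . C X], [X → . d], [X → . g y], [X → . y X], [X → y . X] }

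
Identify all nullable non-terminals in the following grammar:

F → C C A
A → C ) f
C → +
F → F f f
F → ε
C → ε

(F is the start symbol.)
A non-terminal is nullable if it can derive ε (the empty string): either it has an ε-production, or it has a production whose right-hand side consists entirely of nullable non-terminals.

ε-productions: F → ε, C → ε
So F, C are immediately nullable.
No further non-terminal can be added: every production for the remaining non-terminals contains a terminal or a non-nullable non-terminal.
Nullable = { 'C', 'F' }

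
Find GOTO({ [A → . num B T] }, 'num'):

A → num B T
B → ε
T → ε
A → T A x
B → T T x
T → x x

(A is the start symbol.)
{ [A → num . B T], [B → . T T x], [B → .], [T → . x x], [T → .] }

GOTO(I, 'num') = CLOSURE({ [A → αX.β] : [A → α.Xβ] ∈ I, X = 'num' })

Items with dot before 'num', with the dot advanced:
  [A → . num B T] → [A → num . B T]
Closure of the advanced items:
  [A → num . B T] has the dot before B: add [B → .], [B → . T T x]
  [B → . T T x] has the dot before T: add [T → .], [T → . x x]

GOTO = { [A → num . B T], [B → . T T x], [B → .], [T → . x x], [T → .] }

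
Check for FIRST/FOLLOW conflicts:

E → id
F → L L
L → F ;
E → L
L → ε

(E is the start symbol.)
A FIRST/FOLLOW conflict occurs when a non-terminal N has a nullable alternative N → β (β ⇒* ε) and another alternative N → α with FIRST(α) ∩ FOLLOW(N) ≠ ∅: on such a lookahead the parser cannot decide between expanding α and letting N vanish via β.

Nullable non-terminals: E, F, L.
FIRST sets used below: FIRST(L) = { ';', ε }, FIRST(F) = { ';', ε }

E: nullable alternative(s) E → L; FOLLOW(E) = { $ }
  E → id: FIRST \ {ε} = { 'id' } — disjoint from FOLLOW(E)
  E → L: FIRST \ {ε} = { ';' } — this is the only nullable alternative, skip
F has a nullable alternative but only one production, so nothing to check.

L: nullable alternative(s) L → ε; FOLLOW(L) = { $, ';' }
  L → F ;: FIRST \ {ε} = { ';' } — overlaps FOLLOW(L) on { ';' }: CONFLICT
  L → ε: FIRST \ {ε} = { } — this is the only nullable alternative, skip

So the grammar has 1 FIRST/FOLLOW conflict (marked CONFLICT above).

Answer: Yes. L → F ';' with FOLLOW(L) on { ';' }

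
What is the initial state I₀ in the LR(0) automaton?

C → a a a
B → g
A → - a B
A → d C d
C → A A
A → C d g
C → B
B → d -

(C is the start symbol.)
First, augment the grammar with C' → C
I₀ = CLOSURE({ [C' → . C] }):
  [C' → . C] has the dot before C: add [C → . a a a], [C → . A A], [C → . B]
  [C → . A A] has the dot before A: add [A → . - a B], [A → . d C d], [A → . C d g]
  [C → . B] has the dot before B: add [B → . g], [B → . d -]
No further items can be added.

I₀ = { [A → . - a B], [A → . C d g], [A → . d C d], [B → . d -], [B → . g], [C → . A A], [C → . B], [C → . a a a], [C' → . C] }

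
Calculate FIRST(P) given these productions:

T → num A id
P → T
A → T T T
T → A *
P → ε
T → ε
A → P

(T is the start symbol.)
{ '*', 'num', ε }

FIRST sets of the other non-terminals involved (by the same procedure, iterated to a fixed point):
  FIRST(T) = { '*', 'num', ε }

From P → T:
  - T is a non-terminal: add FIRST(T) \ {ε} = { '*', 'num' }
    T is nullable and nothing follows, so the whole right-hand side can vanish: ε ∈ FIRST(P)
From P → ε:
  - ε-production, so ε ∈ FIRST(P)

Collecting: FIRST(P) = { '*', 'num', ε }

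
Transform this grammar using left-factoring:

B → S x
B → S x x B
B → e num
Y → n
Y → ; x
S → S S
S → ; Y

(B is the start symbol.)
B → S x B'
B' → ε
B' → x B
B → e num
Y → n
Y → ; x
S → S S
S → ; Y

Left-factoring transforms A → αβ₁ | αβ₂ into A → αA' and A' → β₁ | β₂
(α is the longest common prefix among the alternatives). Repeat until
no nonterminal has two alternatives with a common prefix.

Round 1: B has alternatives sharing prefix 'S x'. Introduce B': B → S x B'
  Add: B' → ε
  Add: B' → x B

No remaining common prefixes — done.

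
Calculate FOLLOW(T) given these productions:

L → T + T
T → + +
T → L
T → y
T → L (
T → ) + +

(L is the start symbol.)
To compute FOLLOW(T), find every occurrence of T on a right-hand side N → α T β: add FIRST(β) \ {ε}, and if β is empty or nullable also add FOLLOW(N). Iterate to a fixed point.

In L → T + T: T is followed by '+' T, add FIRST('+' T) \ {ε} = { '+' }
In L → T + T: T is at the end, add FOLLOW(L)

The FOLLOW sets referred to above (computed the same way, to a fixed point):
  FOLLOW(L) = { $, '(', '+' }

Taking the union: FOLLOW(T) = { $, '(', '+' }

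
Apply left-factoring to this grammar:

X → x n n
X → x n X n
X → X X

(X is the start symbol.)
X → x n X'
X' → n
X' → X n
X → X X

Left-factoring transforms A → αβ₁ | αβ₂ into A → αA' and A' → β₁ | β₂
(α is the longest common prefix among the alternatives). Repeat until
no nonterminal has two alternatives with a common prefix.

Round 1: X has alternatives sharing prefix 'x n'. Introduce X': X → x n X'
  Add: X' → n
  Add: X' → X n

No remaining common prefixes — done.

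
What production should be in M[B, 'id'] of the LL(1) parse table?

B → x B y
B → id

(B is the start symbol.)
B → id

To find M[B, 'id'], we find productions for B where 'id' is in the predict set (PREDICT(N → α) = (FIRST(α) \ {ε}) ∪ (FOLLOW(N) if α ⇒* ε)).

B → x B y: PREDICT = { 'x' }
B → id: PREDICT = { 'id' }
  'id' is in predict set, so this production goes in M[B, 'id']

M[B, 'id'] = B → id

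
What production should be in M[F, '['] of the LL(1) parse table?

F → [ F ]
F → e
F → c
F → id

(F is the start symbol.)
To find M[F, '['], we find productions for F where '[' is in the predict set (PREDICT(N → α) = (FIRST(α) \ {ε}) ∪ (FOLLOW(N) if α ⇒* ε)).

F → [ F ]: PREDICT = { '[' }
  '[' is in predict set, so this production goes in M[F, '[']
F → e: PREDICT = { 'e' }
F → c: PREDICT = { 'c' }
F → id: PREDICT = { 'id' }

M[F, '['] = F → [ F ]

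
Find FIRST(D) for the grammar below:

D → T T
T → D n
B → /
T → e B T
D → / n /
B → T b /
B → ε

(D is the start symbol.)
To compute FIRST(D), examine every production with D on the left-hand side, reading each right-hand side left to right until a non-nullable symbol is reached.

FIRST sets of the other non-terminals involved (by the same procedure, iterated to a fixed point):
  FIRST(T) = { '/', 'e' }

From D → T T:
  - T is a non-terminal: add FIRST(T) \ {ε} = { '/', 'e' }
    T is not nullable, so stop
From D → / n /:
  - '/' is a terminal: add '/' and stop

Collecting: FIRST(D) = { '/', 'e' }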